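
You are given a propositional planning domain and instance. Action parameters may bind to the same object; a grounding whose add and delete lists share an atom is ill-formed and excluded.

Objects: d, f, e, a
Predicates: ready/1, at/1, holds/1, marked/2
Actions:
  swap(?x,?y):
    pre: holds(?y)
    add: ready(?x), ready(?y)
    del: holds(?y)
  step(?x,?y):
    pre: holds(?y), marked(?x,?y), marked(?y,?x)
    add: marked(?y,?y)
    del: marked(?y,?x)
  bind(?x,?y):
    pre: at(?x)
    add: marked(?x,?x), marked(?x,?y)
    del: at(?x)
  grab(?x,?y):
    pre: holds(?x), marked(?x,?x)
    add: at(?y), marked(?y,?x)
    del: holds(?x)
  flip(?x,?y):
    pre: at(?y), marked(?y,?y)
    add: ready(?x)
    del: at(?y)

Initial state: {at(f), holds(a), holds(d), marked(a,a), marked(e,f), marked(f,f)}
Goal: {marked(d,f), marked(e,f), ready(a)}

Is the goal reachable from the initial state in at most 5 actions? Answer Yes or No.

1. swap(a,d)  →  {at(f), holds(a), marked(a,a), marked(e,f), marked(f,f), ready(a), ready(d)}
2. grab(a,d)  →  {at(d), at(f), marked(a,a), marked(d,a), marked(e,f), marked(f,f), ready(a), ready(d)}
3. bind(d,f)  →  {at(f), marked(a,a), marked(d,a), marked(d,d), marked(d,f), marked(e,f), marked(f,f), ready(a), ready(d)}
optimal plan length = 3; 3 ≤ 5

Yes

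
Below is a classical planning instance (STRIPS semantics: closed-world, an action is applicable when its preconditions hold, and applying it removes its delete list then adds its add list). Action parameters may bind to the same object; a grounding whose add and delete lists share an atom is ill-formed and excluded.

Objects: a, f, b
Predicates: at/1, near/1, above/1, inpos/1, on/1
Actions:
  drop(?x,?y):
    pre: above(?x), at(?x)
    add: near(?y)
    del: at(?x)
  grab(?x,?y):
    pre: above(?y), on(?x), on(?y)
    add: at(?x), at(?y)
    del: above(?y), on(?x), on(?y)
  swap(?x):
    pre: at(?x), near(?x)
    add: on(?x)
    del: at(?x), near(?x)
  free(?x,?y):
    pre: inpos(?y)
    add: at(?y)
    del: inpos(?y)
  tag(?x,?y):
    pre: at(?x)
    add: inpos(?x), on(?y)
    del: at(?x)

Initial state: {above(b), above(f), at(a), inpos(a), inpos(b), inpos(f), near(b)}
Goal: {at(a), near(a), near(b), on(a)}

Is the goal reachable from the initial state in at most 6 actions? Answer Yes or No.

1. free(a,f)  →  {above(b), above(f), at(a), at(f), inpos(a), inpos(b), near(b)}
2. drop(f,a)  →  {above(b), above(f), at(a), inpos(a), inpos(b), near(a), near(b)}
3. free(a,b)  →  {above(b), above(f), at(a), at(b), inpos(a), near(a), near(b)}
4. tag(b,a)  →  {above(b), above(f), at(a), inpos(a), inpos(b), near(a), near(b), on(a)}
optimal plan length = 4; 4 ≤ 6

Yes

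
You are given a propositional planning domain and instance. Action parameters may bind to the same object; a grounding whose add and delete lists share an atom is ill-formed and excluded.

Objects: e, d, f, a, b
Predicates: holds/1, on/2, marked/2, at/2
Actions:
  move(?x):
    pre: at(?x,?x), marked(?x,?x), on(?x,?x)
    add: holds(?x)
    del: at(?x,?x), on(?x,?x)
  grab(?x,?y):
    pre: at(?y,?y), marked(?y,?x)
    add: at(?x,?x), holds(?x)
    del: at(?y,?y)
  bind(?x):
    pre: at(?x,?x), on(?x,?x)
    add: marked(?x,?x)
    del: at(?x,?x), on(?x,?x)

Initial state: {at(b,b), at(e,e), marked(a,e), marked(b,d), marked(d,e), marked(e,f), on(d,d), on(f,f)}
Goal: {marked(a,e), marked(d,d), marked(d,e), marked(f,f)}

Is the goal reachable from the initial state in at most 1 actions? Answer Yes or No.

1. grab(d,b)  →  {at(d,d), at(e,e), holds(d), marked(a,e), marked(b,d), marked(d,e), marked(e,f), on(d,d), on(f,f)}
2. grab(f,e)  →  {at(d,d), at(f,f), holds(d), holds(f), marked(a,e), marked(b,d), marked(d,e), marked(e,f), on(d,d), on(f,f)}
3. bind(d)  →  {at(f,f), holds(d), holds(f), marked(a,e), marked(b,d), marked(d,d), marked(d,e), marked(e,f), on(f,f)}
4. bind(f)  →  {holds(d), holds(f), marked(a,e), marked(b,d), marked(d,d), marked(d,e), marked(e,f), marked(f,f)}
optimal plan length = 4; 4 > 1

No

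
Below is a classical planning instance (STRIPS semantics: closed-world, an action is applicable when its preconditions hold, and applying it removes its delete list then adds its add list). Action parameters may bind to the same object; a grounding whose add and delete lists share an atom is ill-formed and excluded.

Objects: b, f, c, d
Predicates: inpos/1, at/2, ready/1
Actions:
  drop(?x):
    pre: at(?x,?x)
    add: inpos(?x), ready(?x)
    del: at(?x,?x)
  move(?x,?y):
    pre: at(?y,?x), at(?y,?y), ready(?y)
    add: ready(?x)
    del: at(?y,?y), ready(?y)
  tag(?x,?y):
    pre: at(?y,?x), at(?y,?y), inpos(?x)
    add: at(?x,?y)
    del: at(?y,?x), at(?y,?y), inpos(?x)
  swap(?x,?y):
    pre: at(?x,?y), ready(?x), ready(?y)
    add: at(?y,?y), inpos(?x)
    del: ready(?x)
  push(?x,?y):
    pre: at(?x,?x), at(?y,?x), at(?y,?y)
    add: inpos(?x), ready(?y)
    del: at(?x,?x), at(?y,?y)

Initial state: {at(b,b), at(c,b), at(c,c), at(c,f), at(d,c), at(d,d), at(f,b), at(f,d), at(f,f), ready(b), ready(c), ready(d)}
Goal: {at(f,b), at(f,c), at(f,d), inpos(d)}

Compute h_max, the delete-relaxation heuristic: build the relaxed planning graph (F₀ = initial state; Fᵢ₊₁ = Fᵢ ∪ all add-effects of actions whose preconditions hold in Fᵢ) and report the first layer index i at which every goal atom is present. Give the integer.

2

F0 = init (12 atoms)
F1 = F0 ∪ {inpos(b), inpos(c), inpos(d), inpos(f), ready(f)}  (17 atoms)
F2 = F1 ∪ {at(b,c), at(b,f), at(c,d), at(d,f), at(f,c)}  (22 atoms)
goal ⊆ F2  ⇒  h_max = 2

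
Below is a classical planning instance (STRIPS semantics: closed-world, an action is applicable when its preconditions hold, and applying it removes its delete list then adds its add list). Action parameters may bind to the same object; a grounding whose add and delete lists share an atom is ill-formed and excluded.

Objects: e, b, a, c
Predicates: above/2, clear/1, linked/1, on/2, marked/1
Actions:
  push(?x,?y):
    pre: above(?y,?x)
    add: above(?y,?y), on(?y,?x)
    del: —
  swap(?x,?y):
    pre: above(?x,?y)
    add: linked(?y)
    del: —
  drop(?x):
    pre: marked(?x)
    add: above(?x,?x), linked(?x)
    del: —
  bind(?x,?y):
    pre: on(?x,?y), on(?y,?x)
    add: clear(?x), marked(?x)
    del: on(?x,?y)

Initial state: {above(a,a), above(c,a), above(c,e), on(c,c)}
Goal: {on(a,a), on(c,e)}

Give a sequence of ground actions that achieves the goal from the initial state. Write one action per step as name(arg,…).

push(e,c); push(a,a)

1. push(e,c)  →  {above(a,a), above(c,a), above(c,c), above(c,e), on(c,c), on(c,e)}
2. push(a,a)  →  {above(a,a), above(c,a), above(c,c), above(c,e), on(a,a), on(c,c), on(c,e)}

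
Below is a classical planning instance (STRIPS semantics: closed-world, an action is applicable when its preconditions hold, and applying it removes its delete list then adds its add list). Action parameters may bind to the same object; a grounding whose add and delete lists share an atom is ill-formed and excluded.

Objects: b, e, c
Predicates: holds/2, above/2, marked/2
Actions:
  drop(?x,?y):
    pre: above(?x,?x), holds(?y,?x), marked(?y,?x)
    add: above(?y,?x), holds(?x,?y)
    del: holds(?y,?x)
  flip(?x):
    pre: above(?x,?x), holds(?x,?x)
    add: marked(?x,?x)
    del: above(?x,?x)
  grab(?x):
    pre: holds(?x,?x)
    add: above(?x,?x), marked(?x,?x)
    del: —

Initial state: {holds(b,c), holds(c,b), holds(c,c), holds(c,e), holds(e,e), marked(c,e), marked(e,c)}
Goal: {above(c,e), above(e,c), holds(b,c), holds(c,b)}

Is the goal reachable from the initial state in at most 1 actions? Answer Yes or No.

1. grab(e)  →  {above(e,e), holds(b,c), holds(c,b), holds(c,c), holds(c,e), holds(e,e), marked(c,e), marked(e,c), marked(e,e)}
2. drop(e,c)  →  {above(c,e), above(e,e), holds(b,c), holds(c,b), holds(c,c), holds(e,c), holds(e,e), marked(c,e), marked(e,c), marked(e,e)}
3. grab(c)  →  {above(c,c), above(c,e), above(e,e), holds(b,c), holds(c,b), holds(c,c), holds(e,c), holds(e,e), marked(c,c), marked(c,e), marked(e,c), marked(e,e)}
4. drop(c,e)  →  {above(c,c), above(c,e), above(e,c), above(e,e), holds(b,c), holds(c,b), holds(c,c), holds(c,e), holds(e,e), marked(c,c), marked(c,e), marked(e,c), marked(e,e)}
optimal plan length = 4; 4 > 1

No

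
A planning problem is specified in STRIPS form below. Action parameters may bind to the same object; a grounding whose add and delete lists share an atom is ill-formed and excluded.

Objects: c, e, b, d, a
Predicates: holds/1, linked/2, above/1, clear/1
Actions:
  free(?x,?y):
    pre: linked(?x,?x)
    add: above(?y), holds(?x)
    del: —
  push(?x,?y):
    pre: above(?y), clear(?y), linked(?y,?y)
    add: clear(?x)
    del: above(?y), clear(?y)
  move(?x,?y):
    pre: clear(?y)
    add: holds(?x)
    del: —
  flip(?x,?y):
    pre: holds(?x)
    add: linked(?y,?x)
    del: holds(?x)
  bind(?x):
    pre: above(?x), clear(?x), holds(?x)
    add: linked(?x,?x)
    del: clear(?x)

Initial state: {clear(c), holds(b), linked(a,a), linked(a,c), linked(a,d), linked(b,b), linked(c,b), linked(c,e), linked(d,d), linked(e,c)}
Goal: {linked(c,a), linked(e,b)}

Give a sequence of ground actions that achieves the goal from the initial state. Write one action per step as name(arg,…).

1. free(a,c)  →  {above(c), clear(c), holds(a), holds(b), linked(a,a), linked(a,c), linked(a,d), linked(b,b), linked(c,b), linked(c,e), linked(d,d), linked(e,c)}
2. flip(b,e)  →  {above(c), clear(c), holds(a), linked(a,a), linked(a,c), linked(a,d), linked(b,b), linked(c,b), linked(c,e), linked(d,d), linked(e,b), linked(e,c)}
3. flip(a,c)  →  {above(c), clear(c), linked(a,a), linked(a,c), linked(a,d), linked(b,b), linked(c,a), linked(c,b), linked(c,e), linked(d,d), linked(e,b), linked(e,c)}

free(a,c); flip(b,e); flip(a,c)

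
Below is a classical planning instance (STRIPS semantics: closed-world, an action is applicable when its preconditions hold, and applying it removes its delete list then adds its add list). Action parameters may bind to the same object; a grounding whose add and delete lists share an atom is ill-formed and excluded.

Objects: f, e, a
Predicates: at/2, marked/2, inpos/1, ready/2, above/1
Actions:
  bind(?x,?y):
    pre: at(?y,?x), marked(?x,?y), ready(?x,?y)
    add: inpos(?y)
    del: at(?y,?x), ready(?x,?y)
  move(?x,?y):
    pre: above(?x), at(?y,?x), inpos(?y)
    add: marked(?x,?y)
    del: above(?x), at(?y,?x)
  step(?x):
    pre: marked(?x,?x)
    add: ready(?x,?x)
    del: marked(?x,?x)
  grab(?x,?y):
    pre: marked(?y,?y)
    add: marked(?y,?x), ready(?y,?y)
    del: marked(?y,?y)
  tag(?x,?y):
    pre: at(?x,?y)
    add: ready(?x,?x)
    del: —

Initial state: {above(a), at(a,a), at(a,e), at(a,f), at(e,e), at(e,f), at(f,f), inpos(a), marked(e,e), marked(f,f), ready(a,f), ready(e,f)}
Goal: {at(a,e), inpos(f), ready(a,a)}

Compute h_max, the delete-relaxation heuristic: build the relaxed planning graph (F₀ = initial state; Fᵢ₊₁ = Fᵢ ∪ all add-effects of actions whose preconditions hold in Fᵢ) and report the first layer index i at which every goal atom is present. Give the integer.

2

F0 = init (12 atoms)
F1 = F0 ∪ {marked(a,a), marked(e,a), marked(e,f), marked(f,a), marked(f,e), ready(a,a), ready(e,e), ready(f,f)}  (20 atoms)
F2 = F1 ∪ {inpos(e), inpos(f), marked(a,e), marked(a,f)}  (24 atoms)
goal ⊆ F2  ⇒  h_max = 2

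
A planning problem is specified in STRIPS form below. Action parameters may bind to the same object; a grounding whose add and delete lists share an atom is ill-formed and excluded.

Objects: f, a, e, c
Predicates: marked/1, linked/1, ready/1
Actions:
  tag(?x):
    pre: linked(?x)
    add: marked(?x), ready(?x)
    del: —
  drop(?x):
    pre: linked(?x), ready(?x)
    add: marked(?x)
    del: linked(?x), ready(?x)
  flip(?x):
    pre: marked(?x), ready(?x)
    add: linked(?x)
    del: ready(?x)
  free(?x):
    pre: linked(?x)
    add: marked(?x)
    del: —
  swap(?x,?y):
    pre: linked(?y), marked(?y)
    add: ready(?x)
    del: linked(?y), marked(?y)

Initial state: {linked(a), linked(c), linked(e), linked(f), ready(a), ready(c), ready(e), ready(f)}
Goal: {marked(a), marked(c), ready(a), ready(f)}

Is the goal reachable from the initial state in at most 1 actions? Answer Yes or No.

No

1. tag(a)  →  {linked(a), linked(c), linked(e), linked(f), marked(a), ready(a), ready(c), ready(e), ready(f)}
2. tag(c)  →  {linked(a), linked(c), linked(e), linked(f), marked(a), marked(c), ready(a), ready(c), ready(e), ready(f)}
optimal plan length = 2; 2 > 1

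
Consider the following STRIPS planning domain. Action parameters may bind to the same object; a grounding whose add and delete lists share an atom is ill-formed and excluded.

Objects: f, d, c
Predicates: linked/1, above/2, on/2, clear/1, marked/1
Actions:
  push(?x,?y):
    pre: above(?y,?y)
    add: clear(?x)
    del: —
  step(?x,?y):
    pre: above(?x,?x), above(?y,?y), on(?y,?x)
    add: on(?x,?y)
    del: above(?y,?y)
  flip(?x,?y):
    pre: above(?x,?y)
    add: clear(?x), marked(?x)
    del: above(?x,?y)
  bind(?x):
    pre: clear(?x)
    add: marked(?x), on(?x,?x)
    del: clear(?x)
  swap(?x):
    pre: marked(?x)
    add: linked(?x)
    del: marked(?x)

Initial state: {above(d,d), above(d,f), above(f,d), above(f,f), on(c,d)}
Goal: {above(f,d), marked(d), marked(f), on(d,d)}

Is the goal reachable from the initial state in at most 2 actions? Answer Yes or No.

1. push(d,f)  →  {above(d,d), above(d,f), above(f,d), above(f,f), clear(d), on(c,d)}
2. flip(f,f)  →  {above(d,d), above(d,f), above(f,d), clear(d), clear(f), marked(f), on(c,d)}
3. bind(d)  →  {above(d,d), above(d,f), above(f,d), clear(f), marked(d), marked(f), on(c,d), on(d,d)}
optimal plan length = 3; 3 > 2

No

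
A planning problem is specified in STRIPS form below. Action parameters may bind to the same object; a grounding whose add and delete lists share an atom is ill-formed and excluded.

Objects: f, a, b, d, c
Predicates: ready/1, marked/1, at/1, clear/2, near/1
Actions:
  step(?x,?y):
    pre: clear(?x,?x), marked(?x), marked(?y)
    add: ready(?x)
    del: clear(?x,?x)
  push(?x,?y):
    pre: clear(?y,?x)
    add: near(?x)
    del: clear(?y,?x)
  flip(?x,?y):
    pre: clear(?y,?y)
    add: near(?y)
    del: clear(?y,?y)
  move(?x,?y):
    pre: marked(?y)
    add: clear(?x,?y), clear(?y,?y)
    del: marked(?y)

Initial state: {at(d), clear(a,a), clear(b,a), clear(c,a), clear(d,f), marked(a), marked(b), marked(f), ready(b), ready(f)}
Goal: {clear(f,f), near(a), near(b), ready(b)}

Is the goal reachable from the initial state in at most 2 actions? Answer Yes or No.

1. push(a,a)  →  {at(d), clear(b,a), clear(c,a), clear(d,f), marked(a), marked(b), marked(f), near(a), ready(b), ready(f)}
2. move(f,f)  →  {at(d), clear(b,a), clear(c,a), clear(d,f), clear(f,f), marked(a), marked(b), near(a), ready(b), ready(f)}
3. move(f,b)  →  {at(d), clear(b,a), clear(b,b), clear(c,a), clear(d,f), clear(f,b), clear(f,f), marked(a), near(a), ready(b), ready(f)}
4. push(b,f)  →  {at(d), clear(b,a), clear(b,b), clear(c,a), clear(d,f), clear(f,f), marked(a), near(a), near(b), ready(b), ready(f)}
optimal plan length = 4; 4 > 2

No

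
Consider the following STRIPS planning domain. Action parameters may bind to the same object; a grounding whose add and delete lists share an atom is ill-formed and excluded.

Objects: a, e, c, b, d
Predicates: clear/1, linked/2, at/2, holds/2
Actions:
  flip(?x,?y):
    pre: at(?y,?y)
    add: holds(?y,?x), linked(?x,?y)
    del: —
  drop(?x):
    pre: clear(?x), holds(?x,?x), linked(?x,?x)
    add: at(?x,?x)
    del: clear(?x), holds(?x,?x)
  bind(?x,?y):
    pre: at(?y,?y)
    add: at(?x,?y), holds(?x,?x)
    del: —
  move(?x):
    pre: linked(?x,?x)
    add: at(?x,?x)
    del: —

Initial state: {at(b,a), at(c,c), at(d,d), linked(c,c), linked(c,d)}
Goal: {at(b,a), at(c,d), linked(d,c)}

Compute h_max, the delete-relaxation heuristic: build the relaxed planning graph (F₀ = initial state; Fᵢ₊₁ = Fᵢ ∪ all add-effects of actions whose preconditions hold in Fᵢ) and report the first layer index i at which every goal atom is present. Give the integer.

1

F0 = init (5 atoms)
F1 = F0 ∪ {at(a,c), at(a,d), at(b,c), at(b,d), at(c,d), at(d,c), at(e,c), at(e,d), holds(a,a), holds(b,b), holds(c,a), holds(c,b), holds(c,c), holds(c,d), holds(c,e), holds(d,a), holds(d,b), holds(d,c), holds(d,d), holds(d,e), holds(e,e), linked(a,c), linked(a,d), linked(b,c), linked(b,d), linked(d,c), linked(d,d), linked(e,c), linked(e,d)}  (34 atoms)
goal ⊆ F1  ⇒  h_max = 1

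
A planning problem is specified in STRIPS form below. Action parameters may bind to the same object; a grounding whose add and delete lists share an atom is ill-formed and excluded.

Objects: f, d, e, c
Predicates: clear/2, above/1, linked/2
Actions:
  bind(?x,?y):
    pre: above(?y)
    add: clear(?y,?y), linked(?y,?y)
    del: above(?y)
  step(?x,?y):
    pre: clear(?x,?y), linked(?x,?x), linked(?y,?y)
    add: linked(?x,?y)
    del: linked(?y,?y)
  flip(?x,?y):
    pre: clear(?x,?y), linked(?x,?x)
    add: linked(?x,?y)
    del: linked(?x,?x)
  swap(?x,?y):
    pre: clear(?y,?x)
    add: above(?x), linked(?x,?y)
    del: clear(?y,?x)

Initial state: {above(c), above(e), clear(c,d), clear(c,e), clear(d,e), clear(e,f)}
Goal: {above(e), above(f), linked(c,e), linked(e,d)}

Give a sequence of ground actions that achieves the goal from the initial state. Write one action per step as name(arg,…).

1. bind(f,c)  →  {above(e), clear(c,c), clear(c,d), clear(c,e), clear(d,e), clear(e,f), linked(c,c)}
2. flip(c,e)  →  {above(e), clear(c,c), clear(c,d), clear(c,e), clear(d,e), clear(e,f), linked(c,e)}
3. swap(f,e)  →  {above(e), above(f), clear(c,c), clear(c,d), clear(c,e), clear(d,e), linked(c,e), linked(f,e)}
4. swap(e,d)  →  {above(e), above(f), clear(c,c), clear(c,d), clear(c,e), linked(c,e), linked(e,d), linked(f,e)}

bind(f,c); flip(c,e); swap(f,e); swap(e,d)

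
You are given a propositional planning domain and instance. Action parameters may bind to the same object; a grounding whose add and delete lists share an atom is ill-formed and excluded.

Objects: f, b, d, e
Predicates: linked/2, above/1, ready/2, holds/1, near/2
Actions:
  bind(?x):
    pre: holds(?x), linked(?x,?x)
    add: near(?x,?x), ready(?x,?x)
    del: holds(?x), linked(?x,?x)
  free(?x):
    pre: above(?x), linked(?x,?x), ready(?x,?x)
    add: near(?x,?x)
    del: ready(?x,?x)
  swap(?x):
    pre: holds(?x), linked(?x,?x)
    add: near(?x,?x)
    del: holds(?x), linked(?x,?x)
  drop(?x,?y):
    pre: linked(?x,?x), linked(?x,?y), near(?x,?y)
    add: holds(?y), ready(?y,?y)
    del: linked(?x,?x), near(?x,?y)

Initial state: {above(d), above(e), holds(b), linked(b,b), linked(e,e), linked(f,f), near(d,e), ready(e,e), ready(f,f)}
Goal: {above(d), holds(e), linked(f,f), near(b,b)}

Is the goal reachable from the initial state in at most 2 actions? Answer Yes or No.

1. bind(b)  →  {above(d), above(e), linked(e,e), linked(f,f), near(b,b), near(d,e), ready(b,b), ready(e,e), ready(f,f)}
2. free(e)  →  {above(d), above(e), linked(e,e), linked(f,f), near(b,b), near(d,e), near(e,e), ready(b,b), ready(f,f)}
3. drop(e,e)  →  {above(d), above(e), holds(e), linked(f,f), near(b,b), near(d,e), ready(b,b), ready(e,e), ready(f,f)}
optimal plan length = 3; 3 > 2

No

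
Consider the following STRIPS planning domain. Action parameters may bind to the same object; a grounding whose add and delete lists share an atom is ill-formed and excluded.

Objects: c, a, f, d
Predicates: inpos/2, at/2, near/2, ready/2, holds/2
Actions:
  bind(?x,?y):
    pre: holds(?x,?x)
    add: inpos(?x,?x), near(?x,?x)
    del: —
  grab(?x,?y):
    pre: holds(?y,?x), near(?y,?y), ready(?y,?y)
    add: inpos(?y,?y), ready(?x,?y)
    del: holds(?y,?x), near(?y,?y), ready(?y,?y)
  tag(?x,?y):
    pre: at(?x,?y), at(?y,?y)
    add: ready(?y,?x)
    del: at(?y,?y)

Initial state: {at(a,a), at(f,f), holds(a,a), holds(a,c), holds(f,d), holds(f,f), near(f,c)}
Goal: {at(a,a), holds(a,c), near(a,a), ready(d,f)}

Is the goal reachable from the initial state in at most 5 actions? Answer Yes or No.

1. bind(a,c)  →  {at(a,a), at(f,f), holds(a,a), holds(a,c), holds(f,d), holds(f,f), inpos(a,a), near(a,a), near(f,c)}
2. bind(f,c)  →  {at(a,a), at(f,f), holds(a,a), holds(a,c), holds(f,d), holds(f,f), inpos(a,a), inpos(f,f), near(a,a), near(f,c), near(f,f)}
3. tag(f,f)  →  {at(a,a), holds(a,a), holds(a,c), holds(f,d), holds(f,f), inpos(a,a), inpos(f,f), near(a,a), near(f,c), near(f,f), ready(f,f)}
4. grab(d,f)  →  {at(a,a), holds(a,a), holds(a,c), holds(f,f), inpos(a,a), inpos(f,f), near(a,a), near(f,c), ready(d,f)}
optimal plan length = 4; 4 ≤ 5

Yes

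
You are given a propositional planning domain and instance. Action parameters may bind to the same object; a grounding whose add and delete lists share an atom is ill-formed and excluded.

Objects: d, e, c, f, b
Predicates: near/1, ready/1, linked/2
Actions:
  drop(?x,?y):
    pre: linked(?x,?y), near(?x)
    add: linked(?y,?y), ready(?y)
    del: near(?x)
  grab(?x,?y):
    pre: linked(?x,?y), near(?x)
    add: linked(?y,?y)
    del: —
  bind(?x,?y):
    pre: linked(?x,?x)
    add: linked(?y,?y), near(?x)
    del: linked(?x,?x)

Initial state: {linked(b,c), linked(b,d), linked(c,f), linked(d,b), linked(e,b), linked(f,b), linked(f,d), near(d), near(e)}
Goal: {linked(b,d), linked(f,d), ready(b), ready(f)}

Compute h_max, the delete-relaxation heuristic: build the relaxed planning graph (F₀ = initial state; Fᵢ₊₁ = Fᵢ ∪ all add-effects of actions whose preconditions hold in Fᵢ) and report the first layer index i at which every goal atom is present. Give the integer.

4

F0 = init (9 atoms)
F1 = F0 ∪ {linked(b,b), ready(b)}  (11 atoms)
F2 = F1 ∪ {linked(c,c), linked(d,d), linked(e,e), linked(f,f), near(b)}  (16 atoms)
F3 = F2 ∪ {near(c), near(f), ready(c), ready(d), ready(e)}  (21 atoms)
F4 = F3 ∪ {ready(f)}  (22 atoms)
goal ⊆ F4  ⇒  h_max = 4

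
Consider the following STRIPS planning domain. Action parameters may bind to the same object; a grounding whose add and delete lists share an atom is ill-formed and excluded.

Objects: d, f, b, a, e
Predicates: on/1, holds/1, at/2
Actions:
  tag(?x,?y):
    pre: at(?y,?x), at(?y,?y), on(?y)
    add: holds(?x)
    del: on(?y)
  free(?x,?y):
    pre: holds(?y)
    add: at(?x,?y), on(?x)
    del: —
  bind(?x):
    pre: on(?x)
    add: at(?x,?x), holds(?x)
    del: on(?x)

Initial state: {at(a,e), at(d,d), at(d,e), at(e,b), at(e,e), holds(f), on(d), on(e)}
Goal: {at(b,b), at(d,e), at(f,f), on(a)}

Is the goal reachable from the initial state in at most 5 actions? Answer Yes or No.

Yes

1. tag(b,e)  →  {at(a,e), at(d,d), at(d,e), at(e,b), at(e,e), holds(b), holds(f), on(d)}
2. free(f,f)  →  {at(a,e), at(d,d), at(d,e), at(e,b), at(e,e), at(f,f), holds(b), holds(f), on(d), on(f)}
3. free(b,b)  →  {at(a,e), at(b,b), at(d,d), at(d,e), at(e,b), at(e,e), at(f,f), holds(b), holds(f), on(b), on(d), on(f)}
4. free(a,f)  →  {at(a,e), at(a,f), at(b,b), at(d,d), at(d,e), at(e,b), at(e,e), at(f,f), holds(b), holds(f), on(a), on(b), on(d), on(f)}
optimal plan length = 4; 4 ≤ 5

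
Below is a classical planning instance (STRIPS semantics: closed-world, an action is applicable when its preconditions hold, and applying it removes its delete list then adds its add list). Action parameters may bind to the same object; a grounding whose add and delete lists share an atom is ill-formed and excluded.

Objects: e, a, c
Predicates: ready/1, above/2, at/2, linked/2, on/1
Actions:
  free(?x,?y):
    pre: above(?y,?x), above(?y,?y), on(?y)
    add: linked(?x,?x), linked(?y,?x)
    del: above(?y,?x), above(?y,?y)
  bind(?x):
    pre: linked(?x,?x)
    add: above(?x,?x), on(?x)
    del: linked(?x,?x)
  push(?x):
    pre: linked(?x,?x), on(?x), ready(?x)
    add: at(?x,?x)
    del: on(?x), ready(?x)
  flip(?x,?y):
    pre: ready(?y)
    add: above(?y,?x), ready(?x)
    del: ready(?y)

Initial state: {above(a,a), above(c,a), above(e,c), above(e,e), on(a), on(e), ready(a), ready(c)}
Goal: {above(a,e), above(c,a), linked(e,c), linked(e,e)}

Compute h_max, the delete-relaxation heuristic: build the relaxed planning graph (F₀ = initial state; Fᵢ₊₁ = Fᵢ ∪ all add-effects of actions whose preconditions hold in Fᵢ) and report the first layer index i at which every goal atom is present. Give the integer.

1

F0 = init (8 atoms)
F1 = F0 ∪ {above(a,c), above(a,e), above(c,e), linked(a,a), linked(c,c), linked(e,c), linked(e,e), ready(e)}  (16 atoms)
goal ⊆ F1  ⇒  h_max = 1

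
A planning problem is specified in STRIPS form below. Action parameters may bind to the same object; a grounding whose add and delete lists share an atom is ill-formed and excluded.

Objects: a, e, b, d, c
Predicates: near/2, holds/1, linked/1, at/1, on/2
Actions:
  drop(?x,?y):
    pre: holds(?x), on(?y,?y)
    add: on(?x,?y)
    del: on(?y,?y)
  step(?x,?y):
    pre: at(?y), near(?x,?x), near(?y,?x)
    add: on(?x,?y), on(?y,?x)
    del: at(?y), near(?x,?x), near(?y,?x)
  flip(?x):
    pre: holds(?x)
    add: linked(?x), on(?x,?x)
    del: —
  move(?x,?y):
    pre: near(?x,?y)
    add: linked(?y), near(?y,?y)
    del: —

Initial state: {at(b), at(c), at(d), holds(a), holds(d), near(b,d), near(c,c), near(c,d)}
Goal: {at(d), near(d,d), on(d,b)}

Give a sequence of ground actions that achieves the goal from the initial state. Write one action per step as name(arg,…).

move(b,d); step(d,b); move(c,d)

1. move(b,d)  →  {at(b), at(c), at(d), holds(a), holds(d), linked(d), near(b,d), near(c,c), near(c,d), near(d,d)}
2. step(d,b)  →  {at(c), at(d), holds(a), holds(d), linked(d), near(c,c), near(c,d), on(b,d), on(d,b)}
3. move(c,d)  →  {at(c), at(d), holds(a), holds(d), linked(d), near(c,c), near(c,d), near(d,d), on(b,d), on(d,b)}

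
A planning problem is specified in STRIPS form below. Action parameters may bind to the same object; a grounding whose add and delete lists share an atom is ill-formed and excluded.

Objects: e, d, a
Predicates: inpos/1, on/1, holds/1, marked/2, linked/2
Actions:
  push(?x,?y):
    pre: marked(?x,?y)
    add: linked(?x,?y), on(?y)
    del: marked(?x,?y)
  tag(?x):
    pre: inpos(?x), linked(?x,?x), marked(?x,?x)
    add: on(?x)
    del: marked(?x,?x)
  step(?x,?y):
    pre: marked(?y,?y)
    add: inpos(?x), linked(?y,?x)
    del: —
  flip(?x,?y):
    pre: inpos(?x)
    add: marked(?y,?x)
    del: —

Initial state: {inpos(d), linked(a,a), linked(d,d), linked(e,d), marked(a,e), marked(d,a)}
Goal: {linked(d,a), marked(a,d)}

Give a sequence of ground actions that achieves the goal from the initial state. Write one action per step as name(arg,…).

push(d,a); flip(d,a)

1. push(d,a)  →  {inpos(d), linked(a,a), linked(d,a), linked(d,d), linked(e,d), marked(a,e), on(a)}
2. flip(d,a)  →  {inpos(d), linked(a,a), linked(d,a), linked(d,d), linked(e,d), marked(a,d), marked(a,e), on(a)}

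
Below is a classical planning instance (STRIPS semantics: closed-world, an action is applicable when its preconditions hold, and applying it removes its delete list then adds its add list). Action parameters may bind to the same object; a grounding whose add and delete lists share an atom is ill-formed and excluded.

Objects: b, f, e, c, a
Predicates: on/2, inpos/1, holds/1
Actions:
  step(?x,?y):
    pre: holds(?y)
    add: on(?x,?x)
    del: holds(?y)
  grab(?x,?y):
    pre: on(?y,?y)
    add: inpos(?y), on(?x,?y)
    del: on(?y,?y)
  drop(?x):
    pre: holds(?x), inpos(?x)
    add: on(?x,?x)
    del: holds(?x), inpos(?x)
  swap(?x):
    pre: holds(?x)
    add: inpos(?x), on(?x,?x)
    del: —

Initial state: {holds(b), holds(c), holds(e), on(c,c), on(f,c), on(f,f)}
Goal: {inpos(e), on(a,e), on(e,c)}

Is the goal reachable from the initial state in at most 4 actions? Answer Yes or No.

1. step(e,b)  →  {holds(c), holds(e), on(c,c), on(e,e), on(f,c), on(f,f)}
2. grab(e,c)  →  {holds(c), holds(e), inpos(c), on(e,c), on(e,e), on(f,c), on(f,f)}
3. grab(a,e)  →  {holds(c), holds(e), inpos(c), inpos(e), on(a,e), on(e,c), on(f,c), on(f,f)}
optimal plan length = 3; 3 ≤ 4

Yes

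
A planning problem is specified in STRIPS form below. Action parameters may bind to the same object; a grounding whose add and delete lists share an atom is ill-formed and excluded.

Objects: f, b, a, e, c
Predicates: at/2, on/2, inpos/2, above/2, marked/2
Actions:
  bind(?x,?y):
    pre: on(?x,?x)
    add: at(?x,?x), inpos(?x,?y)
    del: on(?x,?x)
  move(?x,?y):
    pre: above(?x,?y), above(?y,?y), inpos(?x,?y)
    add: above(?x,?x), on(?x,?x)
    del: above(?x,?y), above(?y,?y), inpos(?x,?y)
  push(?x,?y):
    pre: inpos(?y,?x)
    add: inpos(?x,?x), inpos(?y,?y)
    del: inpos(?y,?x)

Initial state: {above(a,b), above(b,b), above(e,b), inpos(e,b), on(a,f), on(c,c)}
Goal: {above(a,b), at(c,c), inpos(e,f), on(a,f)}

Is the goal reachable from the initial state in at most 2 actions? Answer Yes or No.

1. bind(c,f)  →  {above(a,b), above(b,b), above(e,b), at(c,c), inpos(c,f), inpos(e,b), on(a,f)}
2. move(e,b)  →  {above(a,b), above(e,e), at(c,c), inpos(c,f), on(a,f), on(e,e)}
3. bind(e,f)  →  {above(a,b), above(e,e), at(c,c), at(e,e), inpos(c,f), inpos(e,f), on(a,f)}
optimal plan length = 3; 3 > 2

No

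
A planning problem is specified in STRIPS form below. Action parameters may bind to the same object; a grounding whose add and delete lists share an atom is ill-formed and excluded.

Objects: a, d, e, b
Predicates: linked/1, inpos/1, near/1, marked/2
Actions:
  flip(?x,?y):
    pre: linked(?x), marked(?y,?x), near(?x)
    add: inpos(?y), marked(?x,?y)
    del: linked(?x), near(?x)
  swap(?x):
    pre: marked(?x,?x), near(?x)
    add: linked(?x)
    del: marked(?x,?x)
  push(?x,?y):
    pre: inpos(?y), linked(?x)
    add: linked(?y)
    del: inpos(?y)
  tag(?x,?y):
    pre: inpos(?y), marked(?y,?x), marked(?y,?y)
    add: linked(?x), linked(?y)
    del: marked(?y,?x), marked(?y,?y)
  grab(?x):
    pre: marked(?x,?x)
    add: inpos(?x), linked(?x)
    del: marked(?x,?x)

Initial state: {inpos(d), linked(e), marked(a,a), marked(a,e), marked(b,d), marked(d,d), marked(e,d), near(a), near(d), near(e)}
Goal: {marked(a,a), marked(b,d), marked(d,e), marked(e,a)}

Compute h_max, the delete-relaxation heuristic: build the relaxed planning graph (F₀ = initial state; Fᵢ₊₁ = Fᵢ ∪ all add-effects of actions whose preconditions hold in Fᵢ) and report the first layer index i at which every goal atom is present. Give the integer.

2

F0 = init (10 atoms)
F1 = F0 ∪ {inpos(a), linked(a), linked(d), marked(e,a)}  (14 atoms)
F2 = F1 ∪ {inpos(b), inpos(e), marked(d,b), marked(d,e)}  (18 atoms)
goal ⊆ F2  ⇒  h_max = 2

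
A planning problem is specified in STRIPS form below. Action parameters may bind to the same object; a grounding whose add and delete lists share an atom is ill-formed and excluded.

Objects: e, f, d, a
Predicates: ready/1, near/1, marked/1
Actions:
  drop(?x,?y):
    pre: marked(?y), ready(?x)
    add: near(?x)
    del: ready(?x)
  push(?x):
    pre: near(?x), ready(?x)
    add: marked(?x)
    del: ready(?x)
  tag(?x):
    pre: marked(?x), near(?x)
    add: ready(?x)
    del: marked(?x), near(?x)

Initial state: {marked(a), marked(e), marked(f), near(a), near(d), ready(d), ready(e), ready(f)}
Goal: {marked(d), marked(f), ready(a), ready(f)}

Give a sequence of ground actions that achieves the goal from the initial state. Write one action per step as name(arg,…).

push(d); tag(a)

1. push(d)  →  {marked(a), marked(d), marked(e), marked(f), near(a), near(d), ready(e), ready(f)}
2. tag(a)  →  {marked(d), marked(e), marked(f), near(d), ready(a), ready(e), ready(f)}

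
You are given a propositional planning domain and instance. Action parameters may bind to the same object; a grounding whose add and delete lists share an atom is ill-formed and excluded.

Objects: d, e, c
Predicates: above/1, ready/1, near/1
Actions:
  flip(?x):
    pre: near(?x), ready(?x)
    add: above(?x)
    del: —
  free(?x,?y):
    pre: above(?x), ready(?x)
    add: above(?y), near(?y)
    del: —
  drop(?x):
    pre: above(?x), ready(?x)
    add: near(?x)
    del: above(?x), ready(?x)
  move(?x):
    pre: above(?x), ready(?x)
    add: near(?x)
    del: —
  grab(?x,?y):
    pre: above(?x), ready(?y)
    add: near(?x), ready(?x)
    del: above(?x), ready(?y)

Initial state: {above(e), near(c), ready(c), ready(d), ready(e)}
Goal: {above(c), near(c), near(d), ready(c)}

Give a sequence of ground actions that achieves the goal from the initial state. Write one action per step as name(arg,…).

1. flip(c)  →  {above(c), above(e), near(c), ready(c), ready(d), ready(e)}
2. free(e,d)  →  {above(c), above(d), above(e), near(c), near(d), ready(c), ready(d), ready(e)}

flip(c); free(e,d)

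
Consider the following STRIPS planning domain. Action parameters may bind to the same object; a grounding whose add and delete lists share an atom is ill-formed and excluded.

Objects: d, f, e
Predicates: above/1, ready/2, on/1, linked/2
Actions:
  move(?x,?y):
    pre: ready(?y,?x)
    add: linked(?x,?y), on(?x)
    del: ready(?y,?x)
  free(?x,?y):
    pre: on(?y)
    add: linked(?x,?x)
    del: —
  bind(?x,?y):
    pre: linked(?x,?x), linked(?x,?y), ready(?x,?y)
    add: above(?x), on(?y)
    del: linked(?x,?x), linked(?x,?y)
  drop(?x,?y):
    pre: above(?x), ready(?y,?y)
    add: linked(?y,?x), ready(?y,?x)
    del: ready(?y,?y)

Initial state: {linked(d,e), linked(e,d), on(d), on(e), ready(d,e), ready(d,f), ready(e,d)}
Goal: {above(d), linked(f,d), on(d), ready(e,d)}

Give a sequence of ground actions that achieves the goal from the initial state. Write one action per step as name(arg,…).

move(f,d); free(d,d); bind(d,e)

1. move(f,d)  →  {linked(d,e), linked(e,d), linked(f,d), on(d), on(e), on(f), ready(d,e), ready(e,d)}
2. free(d,d)  →  {linked(d,d), linked(d,e), linked(e,d), linked(f,d), on(d), on(e), on(f), ready(d,e), ready(e,d)}
3. bind(d,e)  →  {above(d), linked(e,d), linked(f,d), on(d), on(e), on(f), ready(d,e), ready(e,d)}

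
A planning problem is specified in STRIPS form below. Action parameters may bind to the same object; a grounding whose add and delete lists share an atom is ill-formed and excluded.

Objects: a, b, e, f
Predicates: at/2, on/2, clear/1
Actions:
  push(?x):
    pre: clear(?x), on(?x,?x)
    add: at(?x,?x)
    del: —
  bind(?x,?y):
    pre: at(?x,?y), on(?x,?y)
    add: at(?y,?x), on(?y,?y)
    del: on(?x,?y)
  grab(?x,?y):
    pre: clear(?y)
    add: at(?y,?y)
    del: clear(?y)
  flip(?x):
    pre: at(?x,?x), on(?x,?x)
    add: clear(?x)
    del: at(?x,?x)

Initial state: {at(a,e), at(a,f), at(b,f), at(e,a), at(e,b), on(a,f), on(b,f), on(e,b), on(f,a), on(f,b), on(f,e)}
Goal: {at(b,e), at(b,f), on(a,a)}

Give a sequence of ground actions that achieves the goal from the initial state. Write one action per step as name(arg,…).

1. bind(a,f)  →  {at(a,e), at(a,f), at(b,f), at(e,a), at(e,b), at(f,a), on(b,f), on(e,b), on(f,a), on(f,b), on(f,e), on(f,f)}
2. bind(e,b)  →  {at(a,e), at(a,f), at(b,e), at(b,f), at(e,a), at(e,b), at(f,a), on(b,b), on(b,f), on(f,a), on(f,b), on(f,e), on(f,f)}
3. bind(f,a)  →  {at(a,e), at(a,f), at(b,e), at(b,f), at(e,a), at(e,b), at(f,a), on(a,a), on(b,b), on(b,f), on(f,b), on(f,e), on(f,f)}

bind(a,f); bind(e,b); bind(f,a)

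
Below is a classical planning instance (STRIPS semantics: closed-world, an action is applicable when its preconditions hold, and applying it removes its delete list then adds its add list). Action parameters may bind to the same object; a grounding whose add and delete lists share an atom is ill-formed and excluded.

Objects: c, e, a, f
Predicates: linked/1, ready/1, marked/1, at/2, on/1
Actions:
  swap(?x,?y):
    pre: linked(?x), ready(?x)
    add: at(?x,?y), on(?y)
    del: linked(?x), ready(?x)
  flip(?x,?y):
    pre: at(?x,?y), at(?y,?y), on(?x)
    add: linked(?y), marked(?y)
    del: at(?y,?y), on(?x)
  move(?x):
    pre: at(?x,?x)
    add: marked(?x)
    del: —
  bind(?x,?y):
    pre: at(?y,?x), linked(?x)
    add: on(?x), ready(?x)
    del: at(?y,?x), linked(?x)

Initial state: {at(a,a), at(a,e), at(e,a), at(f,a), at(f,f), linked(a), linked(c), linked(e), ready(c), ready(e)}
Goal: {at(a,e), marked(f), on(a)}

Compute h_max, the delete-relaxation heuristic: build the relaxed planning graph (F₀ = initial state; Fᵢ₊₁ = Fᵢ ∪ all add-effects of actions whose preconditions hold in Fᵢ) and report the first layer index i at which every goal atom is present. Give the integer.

F0 = init (10 atoms)
F1 = F0 ∪ {at(c,a), at(c,c), at(c,e), at(c,f), at(e,c), at(e,e), at(e,f), marked(a), marked(f), on(a), on(c), on(e), on(f), ready(a)}  (24 atoms)
goal ⊆ F1  ⇒  h_max = 1

1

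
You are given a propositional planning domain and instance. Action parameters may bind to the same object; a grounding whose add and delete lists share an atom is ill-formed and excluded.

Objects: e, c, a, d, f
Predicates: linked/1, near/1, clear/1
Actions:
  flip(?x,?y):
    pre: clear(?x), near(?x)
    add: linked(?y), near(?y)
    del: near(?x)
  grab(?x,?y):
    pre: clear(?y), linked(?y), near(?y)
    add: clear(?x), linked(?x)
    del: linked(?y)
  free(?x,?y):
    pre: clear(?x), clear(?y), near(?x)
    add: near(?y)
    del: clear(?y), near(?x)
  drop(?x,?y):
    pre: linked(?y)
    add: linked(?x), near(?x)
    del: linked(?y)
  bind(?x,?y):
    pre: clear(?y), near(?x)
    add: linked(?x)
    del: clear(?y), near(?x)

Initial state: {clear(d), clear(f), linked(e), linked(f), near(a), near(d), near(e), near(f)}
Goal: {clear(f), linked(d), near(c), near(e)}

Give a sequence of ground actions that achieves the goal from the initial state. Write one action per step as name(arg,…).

flip(d,c); flip(f,d)

1. flip(d,c)  →  {clear(d), clear(f), linked(c), linked(e), linked(f), near(a), near(c), near(e), near(f)}
2. flip(f,d)  →  {clear(d), clear(f), linked(c), linked(d), linked(e), linked(f), near(a), near(c), near(d), near(e)}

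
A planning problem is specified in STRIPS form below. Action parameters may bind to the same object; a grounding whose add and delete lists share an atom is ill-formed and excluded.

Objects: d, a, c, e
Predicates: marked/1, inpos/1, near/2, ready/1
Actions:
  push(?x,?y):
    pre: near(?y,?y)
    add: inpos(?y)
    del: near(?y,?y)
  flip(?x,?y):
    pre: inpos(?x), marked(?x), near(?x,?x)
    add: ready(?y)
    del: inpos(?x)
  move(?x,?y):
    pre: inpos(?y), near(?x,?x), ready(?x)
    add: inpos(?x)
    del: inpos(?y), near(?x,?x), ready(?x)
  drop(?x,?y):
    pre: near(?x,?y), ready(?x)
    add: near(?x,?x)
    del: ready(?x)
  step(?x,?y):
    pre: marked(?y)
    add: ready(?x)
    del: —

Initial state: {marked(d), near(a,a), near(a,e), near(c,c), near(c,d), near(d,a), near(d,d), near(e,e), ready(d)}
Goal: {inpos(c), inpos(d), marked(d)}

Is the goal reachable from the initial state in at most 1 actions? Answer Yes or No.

No

1. push(d,d)  →  {inpos(d), marked(d), near(a,a), near(a,e), near(c,c), near(c,d), near(d,a), near(e,e), ready(d)}
2. push(d,c)  →  {inpos(c), inpos(d), marked(d), near(a,a), near(a,e), near(c,d), near(d,a), near(e,e), ready(d)}
optimal plan length = 2; 2 > 1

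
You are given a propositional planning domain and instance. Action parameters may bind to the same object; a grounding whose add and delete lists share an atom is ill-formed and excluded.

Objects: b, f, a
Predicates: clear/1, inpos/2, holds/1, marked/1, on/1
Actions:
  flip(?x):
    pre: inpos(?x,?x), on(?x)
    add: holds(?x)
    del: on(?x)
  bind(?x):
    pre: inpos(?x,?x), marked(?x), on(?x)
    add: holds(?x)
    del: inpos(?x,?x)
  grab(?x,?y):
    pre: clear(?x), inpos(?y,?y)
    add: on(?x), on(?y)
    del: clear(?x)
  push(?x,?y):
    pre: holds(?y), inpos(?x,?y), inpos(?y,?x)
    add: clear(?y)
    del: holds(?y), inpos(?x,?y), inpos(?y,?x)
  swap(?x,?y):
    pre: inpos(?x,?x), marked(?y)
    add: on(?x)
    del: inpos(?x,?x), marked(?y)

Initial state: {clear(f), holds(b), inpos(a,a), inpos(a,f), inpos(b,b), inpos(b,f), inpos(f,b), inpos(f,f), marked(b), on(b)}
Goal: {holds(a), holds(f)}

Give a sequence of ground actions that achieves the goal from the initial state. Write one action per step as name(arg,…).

grab(f,a); flip(f); flip(a)

1. grab(f,a)  →  {holds(b), inpos(a,a), inpos(a,f), inpos(b,b), inpos(b,f), inpos(f,b), inpos(f,f), marked(b), on(a), on(b), on(f)}
2. flip(f)  →  {holds(b), holds(f), inpos(a,a), inpos(a,f), inpos(b,b), inpos(b,f), inpos(f,b), inpos(f,f), marked(b), on(a), on(b)}
3. flip(a)  →  {holds(a), holds(b), holds(f), inpos(a,a), inpos(a,f), inpos(b,b), inpos(b,f), inpos(f,b), inpos(f,f), marked(b), on(b)}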